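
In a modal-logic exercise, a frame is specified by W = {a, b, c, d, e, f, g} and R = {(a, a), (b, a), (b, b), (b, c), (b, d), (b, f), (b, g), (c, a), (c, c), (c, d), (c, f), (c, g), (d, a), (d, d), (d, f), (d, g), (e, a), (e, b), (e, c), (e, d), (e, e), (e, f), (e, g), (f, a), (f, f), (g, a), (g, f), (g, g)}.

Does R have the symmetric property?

Symmetric: no — b R a but not a R b.

No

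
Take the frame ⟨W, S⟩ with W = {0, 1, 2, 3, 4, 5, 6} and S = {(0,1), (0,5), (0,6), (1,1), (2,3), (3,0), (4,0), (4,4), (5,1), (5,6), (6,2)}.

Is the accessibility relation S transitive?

No

Transitive: no — 0 S 6 and 6 S 2, but not 0 S 2.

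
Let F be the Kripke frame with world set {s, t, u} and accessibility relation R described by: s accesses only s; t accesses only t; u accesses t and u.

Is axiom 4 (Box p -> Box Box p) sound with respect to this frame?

By correspondence theory, 4 is valid on a frame iff R is transitive.
Transitive: yes — every two-step R-path is closed by a direct edge.

Yes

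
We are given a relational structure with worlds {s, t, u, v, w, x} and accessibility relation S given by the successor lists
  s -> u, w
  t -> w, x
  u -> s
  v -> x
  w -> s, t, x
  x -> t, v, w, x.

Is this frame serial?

Yes

Serial: yes — every world has a successor (e.g. s S u).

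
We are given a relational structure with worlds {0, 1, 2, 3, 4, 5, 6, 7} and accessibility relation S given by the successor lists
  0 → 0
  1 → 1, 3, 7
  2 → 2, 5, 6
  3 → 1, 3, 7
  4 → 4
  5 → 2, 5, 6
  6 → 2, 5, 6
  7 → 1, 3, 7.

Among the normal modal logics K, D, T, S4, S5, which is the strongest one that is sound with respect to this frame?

S5

Serial (axiom D): yes — every world has a successor (e.g. 0 S 0).
Reflexive (axiom T): yes — every world is S-related to itself.
Transitive (axiom 4): yes — every two-step S-path is closed by a direct edge.
Euclidean (axiom 5): yes — any two successors of a common world are S-related.
So F validates K, D, T, S4, S5. The strongest is S5.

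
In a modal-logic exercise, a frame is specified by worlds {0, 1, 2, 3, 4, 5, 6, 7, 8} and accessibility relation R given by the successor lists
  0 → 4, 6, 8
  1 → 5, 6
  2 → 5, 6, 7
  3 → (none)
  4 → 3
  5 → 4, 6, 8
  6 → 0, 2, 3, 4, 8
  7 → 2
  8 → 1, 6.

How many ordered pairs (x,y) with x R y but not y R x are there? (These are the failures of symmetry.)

12

Enumerating: (0,4), (0,8), (1,5), (1,6), (2,5), (4,3), (5,4), (5,6), (5,8), (6,3), (6,4), (8,1).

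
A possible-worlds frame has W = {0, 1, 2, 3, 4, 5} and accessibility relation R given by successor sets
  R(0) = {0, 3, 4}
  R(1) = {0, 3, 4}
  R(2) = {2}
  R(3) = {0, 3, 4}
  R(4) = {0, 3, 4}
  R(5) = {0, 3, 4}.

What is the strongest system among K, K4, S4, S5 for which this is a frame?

K4

Transitive (axiom 4): yes — every two-step R-path is closed by a direct edge.
Reflexive (axiom T): no — 1 is not related to itself.
Euclidean (axiom 5): yes — any two successors of a common world are R-related.
So F validates K, K4; S4 would additionally require R to be reflexive. The strongest is K4.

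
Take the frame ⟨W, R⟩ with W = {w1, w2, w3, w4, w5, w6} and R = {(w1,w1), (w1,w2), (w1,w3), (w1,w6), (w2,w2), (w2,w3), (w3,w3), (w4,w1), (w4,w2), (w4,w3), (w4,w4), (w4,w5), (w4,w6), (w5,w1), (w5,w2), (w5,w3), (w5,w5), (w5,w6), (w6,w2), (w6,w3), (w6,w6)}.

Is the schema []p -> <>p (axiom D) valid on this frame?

Axiom D corresponds to the accessibility relation being serial.
Serial: yes — every world has a successor (e.g. w1 R w1).

Yes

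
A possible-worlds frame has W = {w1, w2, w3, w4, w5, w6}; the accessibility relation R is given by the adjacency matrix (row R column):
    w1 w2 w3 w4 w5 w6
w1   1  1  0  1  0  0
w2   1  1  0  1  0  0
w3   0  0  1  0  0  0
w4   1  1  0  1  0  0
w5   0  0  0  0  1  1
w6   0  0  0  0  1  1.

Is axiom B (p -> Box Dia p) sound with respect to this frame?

The schema B characterises exactly the symmetric frames.
Symmetric: yes — every pair in R has its reverse in R.

Yes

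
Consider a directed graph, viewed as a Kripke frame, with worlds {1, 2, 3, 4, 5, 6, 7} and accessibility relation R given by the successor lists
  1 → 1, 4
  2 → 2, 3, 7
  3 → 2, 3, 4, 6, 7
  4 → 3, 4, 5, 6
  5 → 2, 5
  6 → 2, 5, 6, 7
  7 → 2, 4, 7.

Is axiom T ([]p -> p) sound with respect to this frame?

Yes

By correspondence theory, T is valid on a frame iff R is reflexive.
Reflexive: yes — every world is R-related to itself.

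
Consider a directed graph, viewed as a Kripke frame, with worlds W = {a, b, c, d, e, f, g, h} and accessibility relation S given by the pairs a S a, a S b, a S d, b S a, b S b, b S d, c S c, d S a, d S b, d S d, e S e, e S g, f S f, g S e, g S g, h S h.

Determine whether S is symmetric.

Yes

Symmetric: yes — every pair in S has its reverse in S.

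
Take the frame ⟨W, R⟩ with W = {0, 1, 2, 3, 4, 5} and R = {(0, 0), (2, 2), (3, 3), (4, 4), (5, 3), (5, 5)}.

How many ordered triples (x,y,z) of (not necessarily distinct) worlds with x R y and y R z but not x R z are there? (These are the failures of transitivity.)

0

R is transitive; there are no such tuples.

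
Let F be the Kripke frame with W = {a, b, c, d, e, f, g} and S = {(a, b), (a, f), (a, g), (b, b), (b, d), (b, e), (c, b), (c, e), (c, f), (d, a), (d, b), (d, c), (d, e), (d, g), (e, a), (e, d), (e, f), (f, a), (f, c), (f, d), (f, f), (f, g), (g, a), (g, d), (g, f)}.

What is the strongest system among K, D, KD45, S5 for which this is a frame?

D

Serial (axiom D): yes — every world has a successor (e.g. a S b).
Euclidean (axiom 5): no — a S b and a S f, but not b S f.
Transitive (axiom 4): no — a S b and b S d, but not a S d.
Reflexive (axiom T): no — a is not related to itself.
So F validates K, D; KD45 would additionally require S to be Euclidean and transitive. The strongest is D.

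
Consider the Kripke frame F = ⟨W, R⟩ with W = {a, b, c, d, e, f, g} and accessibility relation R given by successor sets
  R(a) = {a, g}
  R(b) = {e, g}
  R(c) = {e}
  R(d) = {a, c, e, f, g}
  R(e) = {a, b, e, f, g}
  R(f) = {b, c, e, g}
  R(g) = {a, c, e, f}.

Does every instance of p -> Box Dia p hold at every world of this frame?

Axiom B corresponds to the accessibility relation being symmetric.
Symmetric: no — b R g but not g R b.

No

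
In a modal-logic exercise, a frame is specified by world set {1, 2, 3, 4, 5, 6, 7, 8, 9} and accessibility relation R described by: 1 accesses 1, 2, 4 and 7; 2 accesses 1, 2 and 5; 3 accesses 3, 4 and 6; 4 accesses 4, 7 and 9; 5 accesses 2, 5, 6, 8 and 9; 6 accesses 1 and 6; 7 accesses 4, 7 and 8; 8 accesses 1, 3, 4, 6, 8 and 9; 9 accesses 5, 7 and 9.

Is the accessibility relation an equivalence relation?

No

Reflexive: yes — every world is R-related to itself.
Symmetric: no — 1 R 4 but not 4 R 1.
Transitive: no — 1 R 2 and 2 R 5, but not 1 R 5.
So R is not an equivalence relation.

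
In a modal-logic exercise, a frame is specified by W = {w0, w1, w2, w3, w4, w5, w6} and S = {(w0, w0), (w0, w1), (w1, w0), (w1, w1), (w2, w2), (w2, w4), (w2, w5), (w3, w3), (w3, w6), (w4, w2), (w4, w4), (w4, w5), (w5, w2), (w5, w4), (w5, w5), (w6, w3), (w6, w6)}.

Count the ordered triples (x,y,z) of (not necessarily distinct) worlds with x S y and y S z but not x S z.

0

S is transitive; there are no such tuples.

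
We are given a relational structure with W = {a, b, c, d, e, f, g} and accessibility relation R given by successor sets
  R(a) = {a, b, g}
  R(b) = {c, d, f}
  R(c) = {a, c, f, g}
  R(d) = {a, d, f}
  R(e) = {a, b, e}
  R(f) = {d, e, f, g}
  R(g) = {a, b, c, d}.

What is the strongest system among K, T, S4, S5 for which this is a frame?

Reflexive (axiom T): no — b is not related to itself.
Transitive (axiom 4): no — a R b and b R c, but not a R c.
Euclidean (axiom 5): no — a R b and a R g, but not b R g.
So F validates K; T would additionally require R to be reflexive. The strongest is K.

K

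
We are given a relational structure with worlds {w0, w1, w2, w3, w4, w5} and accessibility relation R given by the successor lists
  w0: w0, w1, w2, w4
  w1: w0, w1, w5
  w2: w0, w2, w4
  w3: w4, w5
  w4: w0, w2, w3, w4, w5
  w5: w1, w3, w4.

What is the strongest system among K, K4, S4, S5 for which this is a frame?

K

Transitive (axiom 4): no — w0 R w1 and w1 R w5, but not w0 R w5.
Reflexive (axiom T): no — w3 is not related to itself.
Euclidean (axiom 5): no — w0 R w1 and w0 R w2, but not w1 R w2.
So F validates K; K4 would additionally require R to be transitive. The strongest is K.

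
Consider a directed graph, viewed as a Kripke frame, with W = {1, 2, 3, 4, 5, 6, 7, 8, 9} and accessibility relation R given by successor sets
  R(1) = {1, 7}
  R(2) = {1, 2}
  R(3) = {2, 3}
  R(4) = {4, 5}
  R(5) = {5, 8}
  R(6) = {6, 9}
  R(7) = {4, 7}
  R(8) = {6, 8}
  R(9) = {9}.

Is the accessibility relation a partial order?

Reflexive: yes — every world is R-related to itself.
Transitive: no — 1 R 7 and 7 R 4, but not 1 R 4.
Antisymmetric: yes — no distinct pair is related both ways.
So R is not a partial order.

No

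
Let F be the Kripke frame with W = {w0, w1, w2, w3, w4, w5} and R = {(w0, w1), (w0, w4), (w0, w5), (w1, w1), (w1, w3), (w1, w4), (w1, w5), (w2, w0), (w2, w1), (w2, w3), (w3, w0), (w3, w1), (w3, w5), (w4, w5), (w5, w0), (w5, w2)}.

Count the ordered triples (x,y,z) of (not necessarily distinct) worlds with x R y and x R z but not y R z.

26

Enumerating: (w0,w4,w1), (w0,w4,w4), (w0,w5,w1), (w0,w5,w4), (w0,w5,w5), (w1,w3,w3), (w1,w3,w4), (w1,w4,w1), (w1,w4,w3), (w1,w4,w4), (w1,w5,w1), (w1,w5,w3), … and 14 more.
Total: 26.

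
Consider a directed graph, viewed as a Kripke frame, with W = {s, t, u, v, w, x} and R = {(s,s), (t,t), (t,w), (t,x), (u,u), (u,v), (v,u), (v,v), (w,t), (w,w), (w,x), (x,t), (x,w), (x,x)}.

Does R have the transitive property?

Transitive: yes — every two-step R-path is closed by a direct edge.

Yes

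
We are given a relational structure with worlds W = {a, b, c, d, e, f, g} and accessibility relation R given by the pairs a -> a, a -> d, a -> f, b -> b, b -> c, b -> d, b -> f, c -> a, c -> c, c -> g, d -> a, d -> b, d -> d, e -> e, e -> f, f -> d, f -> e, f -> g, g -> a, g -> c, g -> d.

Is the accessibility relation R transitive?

No

Transitive: no — a R d and d R b, but not a R b.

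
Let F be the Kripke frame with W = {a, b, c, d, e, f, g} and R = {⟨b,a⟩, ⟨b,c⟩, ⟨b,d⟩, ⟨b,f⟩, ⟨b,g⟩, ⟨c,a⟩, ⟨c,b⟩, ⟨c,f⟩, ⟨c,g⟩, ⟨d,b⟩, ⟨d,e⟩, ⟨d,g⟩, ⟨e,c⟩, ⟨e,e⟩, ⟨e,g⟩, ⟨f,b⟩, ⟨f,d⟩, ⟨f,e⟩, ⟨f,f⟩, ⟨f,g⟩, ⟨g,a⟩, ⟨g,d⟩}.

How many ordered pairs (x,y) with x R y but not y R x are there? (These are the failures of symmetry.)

Enumerating: (b,a), (b,g), (c,a), (c,f), (c,g), (d,e), (e,c), (e,g), (f,d), (f,e), (f,g), (g,a).

12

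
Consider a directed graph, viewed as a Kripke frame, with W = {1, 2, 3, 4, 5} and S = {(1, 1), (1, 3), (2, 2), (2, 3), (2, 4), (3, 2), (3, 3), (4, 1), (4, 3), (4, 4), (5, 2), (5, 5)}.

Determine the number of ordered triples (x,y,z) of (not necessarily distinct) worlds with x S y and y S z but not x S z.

Enumerating: (1,3,2), (2,4,1), (3,2,4), (4,3,2), (5,2,3), (5,2,4).

6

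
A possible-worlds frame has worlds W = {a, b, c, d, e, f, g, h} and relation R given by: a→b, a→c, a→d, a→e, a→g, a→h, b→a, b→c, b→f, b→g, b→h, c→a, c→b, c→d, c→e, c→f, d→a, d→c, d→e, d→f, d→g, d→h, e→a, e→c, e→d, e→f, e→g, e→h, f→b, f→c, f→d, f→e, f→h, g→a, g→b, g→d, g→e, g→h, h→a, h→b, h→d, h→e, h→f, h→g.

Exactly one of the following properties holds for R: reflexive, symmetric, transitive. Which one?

symmetric

Reflexive: no — a is not related to itself.
Symmetric: yes — every pair in R has its reverse in R.
Transitive: no — a R b and b R f, but not a R f.
Only symmetric holds.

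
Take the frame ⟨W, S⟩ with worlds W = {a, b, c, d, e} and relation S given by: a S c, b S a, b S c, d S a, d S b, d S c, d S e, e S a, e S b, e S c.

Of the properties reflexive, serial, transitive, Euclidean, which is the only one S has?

transitive

Reflexive: no — a is not related to itself.
Serial: no — c has no S-successor.
Transitive: yes — every two-step S-path is closed by a direct edge.
Euclidean: no — b S c and b S a, but not c S a.
Only transitive holds.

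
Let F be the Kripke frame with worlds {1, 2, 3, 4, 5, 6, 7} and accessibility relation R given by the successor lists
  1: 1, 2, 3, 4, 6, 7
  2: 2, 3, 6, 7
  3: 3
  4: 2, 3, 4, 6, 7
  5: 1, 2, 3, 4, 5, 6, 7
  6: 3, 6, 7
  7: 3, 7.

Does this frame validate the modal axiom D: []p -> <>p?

Yes

Axiom D corresponds to the accessibility relation being serial.
Serial: yes — every world has a successor (e.g. 1 R 1).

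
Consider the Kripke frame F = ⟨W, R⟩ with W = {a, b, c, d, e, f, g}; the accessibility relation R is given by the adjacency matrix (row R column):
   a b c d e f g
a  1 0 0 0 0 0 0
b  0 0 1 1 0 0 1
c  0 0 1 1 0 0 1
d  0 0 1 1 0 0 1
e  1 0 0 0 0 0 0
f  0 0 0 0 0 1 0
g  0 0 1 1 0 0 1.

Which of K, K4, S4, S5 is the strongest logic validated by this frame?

K4

Transitive (axiom 4): yes — every two-step R-path is closed by a direct edge.
Reflexive (axiom T): no — b is not related to itself.
Euclidean (axiom 5): yes — any two successors of a common world are R-related.
So F validates K, K4; S4 would additionally require R to be reflexive. The strongest is K4.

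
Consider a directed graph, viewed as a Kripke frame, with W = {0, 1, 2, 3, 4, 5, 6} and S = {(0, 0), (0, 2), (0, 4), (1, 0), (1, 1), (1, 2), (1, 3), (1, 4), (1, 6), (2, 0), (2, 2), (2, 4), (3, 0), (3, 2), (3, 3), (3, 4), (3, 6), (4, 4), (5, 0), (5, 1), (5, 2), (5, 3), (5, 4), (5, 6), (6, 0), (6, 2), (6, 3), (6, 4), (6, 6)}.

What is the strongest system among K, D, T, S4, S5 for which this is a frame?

D

Serial (axiom D): yes — every world has a successor (e.g. 0 S 0).
Reflexive (axiom T): no — 5 is not related to itself.
Transitive (axiom 4): yes — every two-step S-path is closed by a direct edge.
Euclidean (axiom 5): no — 0 S 4 and 0 S 2, but not 4 S 2.
So F validates K, D; T would additionally require S to be reflexive. The strongest is D.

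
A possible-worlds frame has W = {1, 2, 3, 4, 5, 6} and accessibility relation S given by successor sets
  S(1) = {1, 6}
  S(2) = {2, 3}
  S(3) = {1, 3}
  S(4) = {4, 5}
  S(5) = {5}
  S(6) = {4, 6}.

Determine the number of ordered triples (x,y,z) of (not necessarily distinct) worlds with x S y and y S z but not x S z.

Enumerating: (1,6,4), (2,3,1), (3,1,6), (6,4,5).

4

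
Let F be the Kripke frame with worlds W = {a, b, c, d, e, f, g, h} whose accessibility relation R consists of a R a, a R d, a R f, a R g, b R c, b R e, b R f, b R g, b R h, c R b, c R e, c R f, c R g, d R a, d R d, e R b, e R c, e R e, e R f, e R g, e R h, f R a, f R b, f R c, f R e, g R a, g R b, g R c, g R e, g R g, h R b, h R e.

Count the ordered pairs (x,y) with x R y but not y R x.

R is symmetric; there are no such tuples.

0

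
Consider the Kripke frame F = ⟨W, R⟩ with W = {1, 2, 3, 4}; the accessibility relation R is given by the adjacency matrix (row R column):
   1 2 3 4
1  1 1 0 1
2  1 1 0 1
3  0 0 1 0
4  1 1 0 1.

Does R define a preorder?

Yes

Reflexive: yes — every world is R-related to itself.
Transitive: yes — every two-step R-path is closed by a direct edge.
So R is a preorder.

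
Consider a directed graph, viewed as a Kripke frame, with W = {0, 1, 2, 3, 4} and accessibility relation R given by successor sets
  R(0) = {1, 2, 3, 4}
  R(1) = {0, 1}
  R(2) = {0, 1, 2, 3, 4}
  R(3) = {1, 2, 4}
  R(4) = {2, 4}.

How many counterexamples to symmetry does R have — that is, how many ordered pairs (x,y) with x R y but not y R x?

5

Enumerating: (0,3), (0,4), (2,1), (3,1), (3,4).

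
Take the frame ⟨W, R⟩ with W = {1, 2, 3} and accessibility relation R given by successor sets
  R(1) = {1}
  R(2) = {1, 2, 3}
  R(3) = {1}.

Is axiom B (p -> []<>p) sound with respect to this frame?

Axiom B corresponds to the accessibility relation being symmetric.
Symmetric: no — 2 R 1 but not 1 R 2.

No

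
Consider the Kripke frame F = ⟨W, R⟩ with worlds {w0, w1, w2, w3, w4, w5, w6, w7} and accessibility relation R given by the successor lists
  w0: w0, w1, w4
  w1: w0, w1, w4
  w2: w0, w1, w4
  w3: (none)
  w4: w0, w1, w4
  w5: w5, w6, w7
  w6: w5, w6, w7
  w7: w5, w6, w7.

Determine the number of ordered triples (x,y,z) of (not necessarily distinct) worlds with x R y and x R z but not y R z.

0

R is Euclidean; there are no such tuples.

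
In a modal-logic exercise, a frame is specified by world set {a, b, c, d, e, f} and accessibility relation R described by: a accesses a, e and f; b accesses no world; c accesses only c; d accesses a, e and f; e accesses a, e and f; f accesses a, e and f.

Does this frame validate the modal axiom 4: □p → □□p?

Yes

The schema 4 characterises exactly the transitive frames.
Transitive: yes — every two-step R-path is closed by a direct edge.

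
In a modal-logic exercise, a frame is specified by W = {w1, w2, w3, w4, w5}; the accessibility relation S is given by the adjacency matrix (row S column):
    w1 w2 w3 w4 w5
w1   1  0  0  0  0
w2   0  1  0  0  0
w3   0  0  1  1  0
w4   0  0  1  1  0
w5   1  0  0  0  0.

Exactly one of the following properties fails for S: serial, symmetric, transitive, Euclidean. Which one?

Serial: yes — every world has a successor (e.g. w1 S w1).
Symmetric: no — w5 S w1 but not w1 S w5.
Transitive: yes — every two-step S-path is closed by a direct edge.
Euclidean: yes — any two successors of a common world are S-related.
Only symmetric fails.

symmetric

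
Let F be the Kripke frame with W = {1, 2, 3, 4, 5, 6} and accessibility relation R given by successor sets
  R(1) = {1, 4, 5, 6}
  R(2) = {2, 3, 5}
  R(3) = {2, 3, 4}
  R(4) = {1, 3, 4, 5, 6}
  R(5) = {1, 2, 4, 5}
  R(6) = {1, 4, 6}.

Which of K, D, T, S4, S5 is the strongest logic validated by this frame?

T

Serial (axiom D): yes — every world has a successor (e.g. 1 R 1).
Reflexive (axiom T): yes — every world is R-related to itself.
Transitive (axiom 4): no — 1 R 4 and 4 R 3, but not 1 R 3.
Euclidean (axiom 5): no — 1 R 5 and 1 R 6, but not 5 R 6.
So F validates K, D, T; S4 would additionally require R to be transitive. The strongest is T.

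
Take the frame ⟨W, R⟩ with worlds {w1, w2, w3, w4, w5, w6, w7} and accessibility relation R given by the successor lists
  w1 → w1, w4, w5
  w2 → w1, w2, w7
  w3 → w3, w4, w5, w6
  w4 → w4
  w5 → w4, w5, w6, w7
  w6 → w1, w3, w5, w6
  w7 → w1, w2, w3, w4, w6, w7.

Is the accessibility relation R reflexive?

Reflexive: yes — every world is R-related to itself.

Yes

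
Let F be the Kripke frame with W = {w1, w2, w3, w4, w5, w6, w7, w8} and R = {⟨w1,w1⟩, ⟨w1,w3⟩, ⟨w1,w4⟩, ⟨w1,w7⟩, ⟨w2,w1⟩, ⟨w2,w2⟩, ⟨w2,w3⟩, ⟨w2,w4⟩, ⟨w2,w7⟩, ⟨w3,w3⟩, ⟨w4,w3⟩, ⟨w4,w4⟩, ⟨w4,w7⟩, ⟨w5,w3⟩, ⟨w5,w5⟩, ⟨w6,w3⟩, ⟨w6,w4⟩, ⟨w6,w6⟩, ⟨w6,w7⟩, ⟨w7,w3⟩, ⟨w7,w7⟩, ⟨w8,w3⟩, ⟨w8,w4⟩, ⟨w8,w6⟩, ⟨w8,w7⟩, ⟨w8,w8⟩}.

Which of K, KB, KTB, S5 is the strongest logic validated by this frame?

Symmetric (axiom B): no — w1 R w3 but not w3 R w1.
Reflexive (axiom T): yes — every world is R-related to itself.
Euclidean (axiom 5): no — w1 R w3 and w1 R w4, but not w3 R w4.
So F validates K; KB would additionally require R to be symmetric. The strongest is K.

K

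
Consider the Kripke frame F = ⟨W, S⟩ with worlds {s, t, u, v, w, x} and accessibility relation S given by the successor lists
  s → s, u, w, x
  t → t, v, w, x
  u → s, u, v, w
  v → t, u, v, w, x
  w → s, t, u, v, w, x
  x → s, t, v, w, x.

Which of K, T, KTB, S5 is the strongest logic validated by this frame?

KTB

Reflexive (axiom T): yes — every world is S-related to itself.
Symmetric (axiom B): yes — every pair in S has its reverse in S.
Euclidean (axiom 5): no — s S u and s S x, but not u S x.
So F validates K, T, KTB; S5 would additionally require S to be Euclidean. The strongest is KTB.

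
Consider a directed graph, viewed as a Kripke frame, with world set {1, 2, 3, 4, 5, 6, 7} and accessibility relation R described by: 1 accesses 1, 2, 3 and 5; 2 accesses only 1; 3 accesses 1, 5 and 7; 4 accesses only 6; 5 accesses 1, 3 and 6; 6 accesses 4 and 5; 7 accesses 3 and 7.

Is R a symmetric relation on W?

Yes

Symmetric: yes — every pair in R has its reverse in R.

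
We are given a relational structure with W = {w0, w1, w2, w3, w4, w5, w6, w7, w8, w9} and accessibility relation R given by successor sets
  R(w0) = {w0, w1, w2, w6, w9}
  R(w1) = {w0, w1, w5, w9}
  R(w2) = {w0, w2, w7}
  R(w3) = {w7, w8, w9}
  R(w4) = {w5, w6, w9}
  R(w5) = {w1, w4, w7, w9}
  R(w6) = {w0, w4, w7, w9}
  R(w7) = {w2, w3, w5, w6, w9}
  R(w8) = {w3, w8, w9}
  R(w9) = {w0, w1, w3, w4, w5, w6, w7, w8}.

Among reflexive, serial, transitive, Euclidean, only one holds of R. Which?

Reflexive: no — w3 is not related to itself.
Serial: yes — every world has a successor (e.g. w0 R w0).
Transitive: no — w0 R w1 and w1 R w5, but not w0 R w5.
Euclidean: no — w0 R w1 and w0 R w2, but not w1 R w2.
Only serial holds.

serial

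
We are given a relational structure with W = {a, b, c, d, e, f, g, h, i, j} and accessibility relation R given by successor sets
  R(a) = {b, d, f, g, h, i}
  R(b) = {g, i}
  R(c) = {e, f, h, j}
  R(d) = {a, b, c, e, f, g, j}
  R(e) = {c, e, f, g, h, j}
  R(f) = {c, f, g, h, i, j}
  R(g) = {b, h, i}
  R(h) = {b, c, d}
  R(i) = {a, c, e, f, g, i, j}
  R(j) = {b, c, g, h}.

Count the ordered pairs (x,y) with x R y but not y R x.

27

Enumerating: (a,b), (a,f), (a,g), (a,h), (b,i), (d,b), (d,c), (d,e), (d,f), (d,g), (d,j), (e,f), … and 15 more.
Total: 27.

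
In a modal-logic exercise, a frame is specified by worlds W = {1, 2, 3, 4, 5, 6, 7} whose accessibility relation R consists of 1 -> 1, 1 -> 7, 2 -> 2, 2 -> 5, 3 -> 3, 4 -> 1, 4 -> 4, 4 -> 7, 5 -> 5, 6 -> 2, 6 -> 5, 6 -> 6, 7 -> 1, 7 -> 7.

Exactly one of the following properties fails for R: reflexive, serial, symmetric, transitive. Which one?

symmetric

Reflexive: yes — every world is R-related to itself.
Serial: yes — every world has a successor (e.g. 1 R 1).
Symmetric: no — 2 R 5 but not 5 R 2.
Transitive: yes — every two-step R-path is closed by a direct edge.
Only symmetric fails.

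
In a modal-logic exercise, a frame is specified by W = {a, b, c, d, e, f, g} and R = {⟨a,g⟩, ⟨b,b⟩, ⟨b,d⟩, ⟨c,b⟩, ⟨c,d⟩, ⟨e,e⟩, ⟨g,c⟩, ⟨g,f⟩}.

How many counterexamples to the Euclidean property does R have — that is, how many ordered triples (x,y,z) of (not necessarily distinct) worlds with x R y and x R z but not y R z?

9

Enumerating: (a,g,g), (b,d,b), (b,d,d), (c,d,b), (c,d,d), (g,c,c), (g,c,f), (g,f,c), (g,f,f).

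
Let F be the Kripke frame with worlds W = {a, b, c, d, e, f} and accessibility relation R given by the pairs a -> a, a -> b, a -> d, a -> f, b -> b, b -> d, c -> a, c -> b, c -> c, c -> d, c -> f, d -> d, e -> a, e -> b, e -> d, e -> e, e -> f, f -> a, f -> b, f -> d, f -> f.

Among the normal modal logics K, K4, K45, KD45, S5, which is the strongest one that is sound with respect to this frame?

Transitive (axiom 4): yes — every two-step R-path is closed by a direct edge.
Euclidean (axiom 5): no — a R b and a R f, but not b R f.
Serial (axiom D): yes — every world has a successor (e.g. a R a).
Reflexive (axiom T): yes — every world is R-related to itself.
So F validates K, K4; K45 would additionally require R to be Euclidean. The strongest is K4.

K4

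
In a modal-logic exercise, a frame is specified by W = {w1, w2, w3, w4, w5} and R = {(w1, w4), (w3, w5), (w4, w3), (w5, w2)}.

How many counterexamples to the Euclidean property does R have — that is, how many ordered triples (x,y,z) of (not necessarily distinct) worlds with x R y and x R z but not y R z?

Enumerating: (w1,w4,w4), (w3,w5,w5), (w4,w3,w3), (w5,w2,w2).

4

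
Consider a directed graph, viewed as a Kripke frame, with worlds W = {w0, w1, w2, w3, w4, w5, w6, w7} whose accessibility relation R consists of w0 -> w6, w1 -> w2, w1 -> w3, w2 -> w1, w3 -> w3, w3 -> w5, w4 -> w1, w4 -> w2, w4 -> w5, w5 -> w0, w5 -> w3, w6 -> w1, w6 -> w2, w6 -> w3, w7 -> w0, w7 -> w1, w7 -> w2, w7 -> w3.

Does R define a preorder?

No

Reflexive: no — w0 is not related to itself.
Transitive: no — w0 R w6 and w6 R w1, but not w0 R w1.
So R is not a preorder.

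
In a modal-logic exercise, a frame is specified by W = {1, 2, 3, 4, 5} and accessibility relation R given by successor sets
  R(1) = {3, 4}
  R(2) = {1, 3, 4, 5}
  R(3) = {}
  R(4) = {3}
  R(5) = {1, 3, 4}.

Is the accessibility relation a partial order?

No

Reflexive: no — 1 is not related to itself.
Transitive: yes — every two-step R-path is closed by a direct edge.
Antisymmetric: yes — no distinct pair is related both ways.
So R is not a partial order.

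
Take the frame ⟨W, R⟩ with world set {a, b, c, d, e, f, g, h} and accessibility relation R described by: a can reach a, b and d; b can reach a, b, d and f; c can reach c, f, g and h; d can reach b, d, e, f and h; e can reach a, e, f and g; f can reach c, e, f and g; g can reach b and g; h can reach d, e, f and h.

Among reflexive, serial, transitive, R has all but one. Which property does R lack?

transitive

Reflexive: yes — every world is R-related to itself.
Serial: yes — every world has a successor (e.g. a R a).
Transitive: no — a R b and b R f, but not a R f.
Only transitive fails.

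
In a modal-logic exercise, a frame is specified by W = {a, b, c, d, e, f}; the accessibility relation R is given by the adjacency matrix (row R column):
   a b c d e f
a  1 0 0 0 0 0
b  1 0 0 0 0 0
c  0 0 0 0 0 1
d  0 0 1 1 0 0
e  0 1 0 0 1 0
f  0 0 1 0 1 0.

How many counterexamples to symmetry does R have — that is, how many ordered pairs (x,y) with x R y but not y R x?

Enumerating: (b,a), (d,c), (e,b), (f,e).

4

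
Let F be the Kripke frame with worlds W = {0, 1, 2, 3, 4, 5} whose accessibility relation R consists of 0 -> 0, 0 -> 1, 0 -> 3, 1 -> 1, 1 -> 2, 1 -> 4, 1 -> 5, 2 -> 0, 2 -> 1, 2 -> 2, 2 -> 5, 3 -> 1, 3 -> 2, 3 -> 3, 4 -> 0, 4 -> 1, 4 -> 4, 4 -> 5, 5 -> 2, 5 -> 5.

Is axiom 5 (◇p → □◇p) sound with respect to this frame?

No

Axiom 5 corresponds to the accessibility relation being Euclidean.
Euclidean: no — 0 R 1 and 0 R 3, but not 1 R 3.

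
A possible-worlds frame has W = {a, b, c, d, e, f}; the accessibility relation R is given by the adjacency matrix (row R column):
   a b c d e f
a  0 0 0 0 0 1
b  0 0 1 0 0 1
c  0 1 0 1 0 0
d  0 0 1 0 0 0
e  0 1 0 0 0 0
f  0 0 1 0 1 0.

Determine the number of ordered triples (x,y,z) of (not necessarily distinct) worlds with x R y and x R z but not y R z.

14

Enumerating: (a,f,f), (b,c,c), (b,c,f), (b,f,f), (c,b,b), (c,b,d), (c,d,b), (c,d,d), (d,c,c), (e,b,b), (f,c,c), (f,c,e), (f,e,c), (f,e,e).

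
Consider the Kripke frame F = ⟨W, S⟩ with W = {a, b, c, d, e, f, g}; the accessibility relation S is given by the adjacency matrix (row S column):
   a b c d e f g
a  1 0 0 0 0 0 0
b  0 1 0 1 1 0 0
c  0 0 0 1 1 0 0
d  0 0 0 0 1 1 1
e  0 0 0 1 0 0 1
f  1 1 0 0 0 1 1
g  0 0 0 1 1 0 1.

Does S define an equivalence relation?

No

Reflexive: no — c is not related to itself.
Symmetric: no — b S d but not d S b.
Transitive: no — b S d and d S f, but not b S f.
So S is not an equivalence relation.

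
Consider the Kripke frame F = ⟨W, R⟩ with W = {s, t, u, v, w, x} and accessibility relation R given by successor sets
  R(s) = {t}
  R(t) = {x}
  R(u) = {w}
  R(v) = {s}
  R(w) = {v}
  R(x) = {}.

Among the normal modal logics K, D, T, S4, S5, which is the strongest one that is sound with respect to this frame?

Serial (axiom D): no — x has no R-successor.
Reflexive (axiom T): no — s is not related to itself.
Transitive (axiom 4): no — s R t and t R x, but not s R x.
Euclidean (axiom 5): no — s R t and s R t, but not t R t.
So F validates K; D would additionally require R to be serial. The strongest is K.

K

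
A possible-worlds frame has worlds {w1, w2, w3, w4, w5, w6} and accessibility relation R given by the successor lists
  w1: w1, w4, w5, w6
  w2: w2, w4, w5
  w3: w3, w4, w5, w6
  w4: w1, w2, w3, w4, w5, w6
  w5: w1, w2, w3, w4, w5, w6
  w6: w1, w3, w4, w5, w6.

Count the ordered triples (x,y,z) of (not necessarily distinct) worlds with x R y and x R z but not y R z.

Enumerating: (w4,w1,w2), (w4,w1,w3), (w4,w2,w1), (w4,w2,w3), (w4,w2,w6), (w4,w3,w1), (w4,w3,w2), (w4,w6,w2), (w5,w1,w2), (w5,w1,w3), (w5,w2,w1), (w5,w2,w3), (w5,w2,w6), (w5,w3,w1), (w5,w3,w2), (w5,w6,w2), (w6,w1,w3), (w6,w3,w1).

18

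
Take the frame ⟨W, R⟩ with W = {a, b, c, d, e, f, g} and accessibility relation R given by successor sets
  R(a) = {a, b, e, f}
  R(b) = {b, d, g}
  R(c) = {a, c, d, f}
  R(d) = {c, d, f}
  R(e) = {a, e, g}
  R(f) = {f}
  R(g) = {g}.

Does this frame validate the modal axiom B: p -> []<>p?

No

The schema B characterises exactly the symmetric frames.
Symmetric: no — a R b but not b R a.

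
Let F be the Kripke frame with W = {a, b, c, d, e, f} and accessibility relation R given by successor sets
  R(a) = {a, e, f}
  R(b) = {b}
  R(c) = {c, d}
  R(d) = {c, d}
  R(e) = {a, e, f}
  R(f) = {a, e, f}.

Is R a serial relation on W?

Yes

Serial: yes — every world has a successor (e.g. a R a).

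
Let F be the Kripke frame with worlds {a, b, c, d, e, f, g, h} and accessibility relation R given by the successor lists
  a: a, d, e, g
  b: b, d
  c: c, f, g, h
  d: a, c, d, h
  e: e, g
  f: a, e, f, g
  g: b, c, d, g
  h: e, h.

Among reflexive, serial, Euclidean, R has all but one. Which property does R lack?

Euclidean

Reflexive: yes — every world is R-related to itself.
Serial: yes — every world has a successor (e.g. a R a).
Euclidean: no — a R d and a R e, but not d R e.
Only Euclidean fails.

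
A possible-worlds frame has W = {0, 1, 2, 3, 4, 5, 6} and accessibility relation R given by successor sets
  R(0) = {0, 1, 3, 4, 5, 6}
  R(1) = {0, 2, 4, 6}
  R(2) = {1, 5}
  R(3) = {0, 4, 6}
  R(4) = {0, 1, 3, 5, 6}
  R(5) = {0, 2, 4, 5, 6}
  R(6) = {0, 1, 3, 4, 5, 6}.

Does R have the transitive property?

Transitive: no — 0 R 1 and 1 R 2, but not 0 R 2.

No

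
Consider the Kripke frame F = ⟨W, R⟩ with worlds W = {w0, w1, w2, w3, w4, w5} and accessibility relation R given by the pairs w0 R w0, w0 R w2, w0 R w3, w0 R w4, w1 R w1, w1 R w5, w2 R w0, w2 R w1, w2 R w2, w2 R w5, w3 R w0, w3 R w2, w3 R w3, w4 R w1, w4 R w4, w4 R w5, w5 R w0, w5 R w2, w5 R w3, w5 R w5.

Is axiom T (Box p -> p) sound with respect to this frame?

Yes

By correspondence theory, T is valid on a frame iff R is reflexive.
Reflexive: yes — every world is R-related to itself.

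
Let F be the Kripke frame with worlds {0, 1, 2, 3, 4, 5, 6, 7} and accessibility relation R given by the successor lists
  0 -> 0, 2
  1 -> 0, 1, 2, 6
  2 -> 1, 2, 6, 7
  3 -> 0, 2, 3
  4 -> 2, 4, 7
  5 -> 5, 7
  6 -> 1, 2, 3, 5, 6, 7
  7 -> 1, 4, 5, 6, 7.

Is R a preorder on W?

No

Reflexive: yes — every world is R-related to itself.
Transitive: no — 0 R 2 and 2 R 1, but not 0 R 1.
So R is not a preorder.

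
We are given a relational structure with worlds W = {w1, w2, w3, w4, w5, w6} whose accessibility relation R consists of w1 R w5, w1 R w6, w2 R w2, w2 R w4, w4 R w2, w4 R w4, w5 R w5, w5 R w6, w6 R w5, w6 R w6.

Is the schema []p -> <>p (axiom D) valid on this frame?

No

Axiom D corresponds to the accessibility relation being serial.
Serial: no — w3 has no R-successor.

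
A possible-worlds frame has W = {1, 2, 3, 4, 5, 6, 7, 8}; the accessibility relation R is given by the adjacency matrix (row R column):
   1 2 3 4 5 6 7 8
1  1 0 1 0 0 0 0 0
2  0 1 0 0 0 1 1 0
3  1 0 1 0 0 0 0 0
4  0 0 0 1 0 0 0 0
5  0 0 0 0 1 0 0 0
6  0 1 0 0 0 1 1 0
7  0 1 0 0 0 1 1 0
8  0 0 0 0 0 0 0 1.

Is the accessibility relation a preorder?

Reflexive: yes — every world is R-related to itself.
Transitive: yes — every two-step R-path is closed by a direct edge.
So R is a preorder.

Yes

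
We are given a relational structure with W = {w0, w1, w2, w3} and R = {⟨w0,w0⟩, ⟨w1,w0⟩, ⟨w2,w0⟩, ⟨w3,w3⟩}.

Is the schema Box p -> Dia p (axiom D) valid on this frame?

By correspondence theory, D is valid on a frame iff R is serial.
Serial: yes — every world has a successor (e.g. w0 R w0).

Yes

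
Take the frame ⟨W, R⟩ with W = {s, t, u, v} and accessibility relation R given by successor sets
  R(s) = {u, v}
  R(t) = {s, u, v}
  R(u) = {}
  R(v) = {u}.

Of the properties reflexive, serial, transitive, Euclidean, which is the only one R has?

transitive

Reflexive: no — s is not related to itself.
Serial: no — u has no R-successor.
Transitive: yes — every two-step R-path is closed by a direct edge.
Euclidean: no — s R u and s R v, but not u R v.
Only transitive holds.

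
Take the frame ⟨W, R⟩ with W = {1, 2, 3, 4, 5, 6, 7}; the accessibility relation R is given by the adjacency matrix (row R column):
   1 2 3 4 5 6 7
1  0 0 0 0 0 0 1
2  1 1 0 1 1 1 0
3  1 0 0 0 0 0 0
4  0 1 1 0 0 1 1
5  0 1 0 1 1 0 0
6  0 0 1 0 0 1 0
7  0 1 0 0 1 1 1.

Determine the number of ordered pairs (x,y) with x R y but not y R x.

Enumerating: (1,7), (2,1), (2,6), (3,1), (4,3), (4,6), (4,7), (5,4), (6,3), (7,2), (7,5), (7,6).

12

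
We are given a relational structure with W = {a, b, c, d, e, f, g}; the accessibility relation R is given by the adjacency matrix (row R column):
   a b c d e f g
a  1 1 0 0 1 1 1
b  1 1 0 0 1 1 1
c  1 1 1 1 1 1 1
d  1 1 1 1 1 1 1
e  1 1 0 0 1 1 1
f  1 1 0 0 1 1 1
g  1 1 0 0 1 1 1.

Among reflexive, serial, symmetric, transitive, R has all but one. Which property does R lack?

Reflexive: yes — every world is R-related to itself.
Serial: yes — every world has a successor (e.g. a R a).
Symmetric: no — c R a but not a R c.
Transitive: yes — every two-step R-path is closed by a direct edge.
Only symmetric fails.

symmetric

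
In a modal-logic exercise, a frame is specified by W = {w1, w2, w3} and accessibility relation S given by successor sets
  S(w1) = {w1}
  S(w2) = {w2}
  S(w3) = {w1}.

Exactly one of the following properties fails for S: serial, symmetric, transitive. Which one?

Serial: yes — every world has a successor (e.g. w1 S w1).
Symmetric: no — w3 S w1 but not w1 S w3.
Transitive: yes — every two-step S-path is closed by a direct edge.
Only symmetric fails.

symmetric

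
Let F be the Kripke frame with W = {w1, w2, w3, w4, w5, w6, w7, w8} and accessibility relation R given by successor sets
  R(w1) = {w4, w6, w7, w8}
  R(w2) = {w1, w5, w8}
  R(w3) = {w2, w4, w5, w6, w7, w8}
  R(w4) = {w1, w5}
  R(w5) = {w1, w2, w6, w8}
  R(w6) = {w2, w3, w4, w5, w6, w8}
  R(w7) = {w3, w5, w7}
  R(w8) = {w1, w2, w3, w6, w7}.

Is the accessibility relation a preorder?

Reflexive: no — w1 is not related to itself.
Transitive: no — w1 R w4 and w4 R w5, but not w1 R w5.
So R is not a preorder.

No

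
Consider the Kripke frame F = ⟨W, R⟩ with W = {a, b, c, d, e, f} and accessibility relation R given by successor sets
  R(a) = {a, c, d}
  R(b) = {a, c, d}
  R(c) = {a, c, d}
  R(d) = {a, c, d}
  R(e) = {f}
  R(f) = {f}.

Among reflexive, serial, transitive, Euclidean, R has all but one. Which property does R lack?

reflexive

Reflexive: no — b is not related to itself.
Serial: yes — every world has a successor (e.g. a R a).
Transitive: yes — every two-step R-path is closed by a direct edge.
Euclidean: yes — any two successors of a common world are R-related.
Only reflexive fails.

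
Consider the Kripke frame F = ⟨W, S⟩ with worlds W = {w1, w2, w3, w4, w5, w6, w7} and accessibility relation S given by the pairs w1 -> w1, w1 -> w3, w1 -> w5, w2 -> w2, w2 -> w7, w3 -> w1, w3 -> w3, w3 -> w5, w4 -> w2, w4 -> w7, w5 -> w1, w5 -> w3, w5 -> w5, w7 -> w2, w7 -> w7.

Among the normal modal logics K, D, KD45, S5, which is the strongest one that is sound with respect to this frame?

Serial (axiom D): no — w6 has no S-successor.
Euclidean (axiom 5): yes — any two successors of a common world are S-related.
Transitive (axiom 4): yes — every two-step S-path is closed by a direct edge.
Reflexive (axiom T): no — w4 is not related to itself.
So F validates K; D would additionally require S to be serial. The strongest is K.

K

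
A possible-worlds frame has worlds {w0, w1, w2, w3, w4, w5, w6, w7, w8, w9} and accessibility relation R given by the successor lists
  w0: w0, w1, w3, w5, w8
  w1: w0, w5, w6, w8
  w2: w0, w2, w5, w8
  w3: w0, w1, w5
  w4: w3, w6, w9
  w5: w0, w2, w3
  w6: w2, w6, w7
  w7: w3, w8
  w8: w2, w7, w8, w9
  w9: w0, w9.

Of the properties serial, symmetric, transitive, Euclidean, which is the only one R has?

Serial: yes — every world has a successor (e.g. w0 R w0).
Symmetric: no — w0 R w8 but not w8 R w0.
Transitive: no — w0 R w1 and w1 R w6, but not w0 R w6.
Euclidean: no — w0 R w1 and w0 R w3, but not w1 R w3.
Only serial holds.

serial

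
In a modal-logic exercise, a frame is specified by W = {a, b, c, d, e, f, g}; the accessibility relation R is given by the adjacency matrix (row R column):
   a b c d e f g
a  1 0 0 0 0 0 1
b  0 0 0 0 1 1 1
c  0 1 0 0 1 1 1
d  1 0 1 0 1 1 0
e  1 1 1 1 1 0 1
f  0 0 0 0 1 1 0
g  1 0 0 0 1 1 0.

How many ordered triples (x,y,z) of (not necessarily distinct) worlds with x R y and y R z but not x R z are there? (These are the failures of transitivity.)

Enumerating: (a,g,e), (a,g,f), (b,e,a), (b,e,b), (b,e,c), (b,e,d), (b,g,a), (c,e,a), (c,e,c), (c,e,d), (c,g,a), (d,a,g), … and 19 more.
Total: 31.

31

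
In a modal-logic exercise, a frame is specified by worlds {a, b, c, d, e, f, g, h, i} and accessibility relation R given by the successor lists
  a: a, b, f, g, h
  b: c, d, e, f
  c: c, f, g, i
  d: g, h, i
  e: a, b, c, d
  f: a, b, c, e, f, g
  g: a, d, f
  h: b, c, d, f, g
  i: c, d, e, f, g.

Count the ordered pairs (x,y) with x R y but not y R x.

Enumerating: (a,b), (a,h), (b,c), (b,d), (c,g), (e,a), (e,c), (e,d), (f,e), (h,b), (h,c), (h,f), (h,g), (i,e), (i,f), (i,g).

16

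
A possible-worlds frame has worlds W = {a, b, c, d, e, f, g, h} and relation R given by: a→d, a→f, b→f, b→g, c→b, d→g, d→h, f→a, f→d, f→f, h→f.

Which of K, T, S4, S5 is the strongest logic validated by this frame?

Reflexive (axiom T): no — a is not related to itself.
Transitive (axiom 4): no — a R d and d R g, but not a R g.
Euclidean (axiom 5): no — a R d and a R f, but not d R f.
So F validates K; T would additionally require R to be reflexive. The strongest is K.

K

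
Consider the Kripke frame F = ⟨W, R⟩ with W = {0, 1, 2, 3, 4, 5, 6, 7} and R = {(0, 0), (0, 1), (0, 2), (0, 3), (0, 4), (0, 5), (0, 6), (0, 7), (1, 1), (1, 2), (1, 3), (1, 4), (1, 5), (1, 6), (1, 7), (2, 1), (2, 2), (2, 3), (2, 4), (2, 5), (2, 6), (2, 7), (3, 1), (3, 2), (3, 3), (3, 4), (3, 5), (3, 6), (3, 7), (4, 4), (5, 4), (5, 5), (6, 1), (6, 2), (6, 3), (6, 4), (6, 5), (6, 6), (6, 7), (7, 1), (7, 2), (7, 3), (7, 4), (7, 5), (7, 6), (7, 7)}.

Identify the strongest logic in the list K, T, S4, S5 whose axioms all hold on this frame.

S4

Reflexive (axiom T): yes — every world is R-related to itself.
Transitive (axiom 4): yes — every two-step R-path is closed by a direct edge.
Euclidean (axiom 5): no — 0 R 4 and 0 R 1, but not 4 R 1.
So F validates K, T, S4; S5 would additionally require R to be Euclidean. The strongest is S4.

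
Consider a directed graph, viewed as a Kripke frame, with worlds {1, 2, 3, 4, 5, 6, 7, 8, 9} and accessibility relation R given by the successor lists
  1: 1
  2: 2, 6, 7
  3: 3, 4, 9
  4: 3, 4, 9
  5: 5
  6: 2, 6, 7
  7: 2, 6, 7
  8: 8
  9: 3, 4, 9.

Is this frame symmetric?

Yes

Symmetric: yes — every pair in R has its reverse in R.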